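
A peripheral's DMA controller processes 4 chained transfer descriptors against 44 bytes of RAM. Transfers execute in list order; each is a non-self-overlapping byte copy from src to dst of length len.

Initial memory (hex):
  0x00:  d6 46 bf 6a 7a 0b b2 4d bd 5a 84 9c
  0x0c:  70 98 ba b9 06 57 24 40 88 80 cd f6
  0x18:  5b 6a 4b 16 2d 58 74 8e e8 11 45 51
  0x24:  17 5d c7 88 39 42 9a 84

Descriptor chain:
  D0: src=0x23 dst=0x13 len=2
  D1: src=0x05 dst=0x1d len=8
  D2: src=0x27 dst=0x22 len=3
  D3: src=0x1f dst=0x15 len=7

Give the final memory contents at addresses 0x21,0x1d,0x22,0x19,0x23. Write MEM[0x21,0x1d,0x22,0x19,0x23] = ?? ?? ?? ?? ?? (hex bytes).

MEM[0x21,0x1d,0x22,0x19,0x23] = 5a 0b 88 39 39

#0 dst[0x13+2] := {0x51,0x17}
#1 dst[0x1d+8] := {0x0b,0xb2,0x4d,0xbd,0x5a,0x84,0x9c,0x70}
#2 dst[0x22+3] := {0x88,0x39,0x42}
#3 dst[0x15+7] := {0x4d,0xbd,0x5a,0x88,0x39,0x42,0x5d}
query mem[0x21]=0x5a, mem[0x1d]=0x0b, mem[0x22]=0x88, mem[0x19]=0x39, mem[0x23]=0x39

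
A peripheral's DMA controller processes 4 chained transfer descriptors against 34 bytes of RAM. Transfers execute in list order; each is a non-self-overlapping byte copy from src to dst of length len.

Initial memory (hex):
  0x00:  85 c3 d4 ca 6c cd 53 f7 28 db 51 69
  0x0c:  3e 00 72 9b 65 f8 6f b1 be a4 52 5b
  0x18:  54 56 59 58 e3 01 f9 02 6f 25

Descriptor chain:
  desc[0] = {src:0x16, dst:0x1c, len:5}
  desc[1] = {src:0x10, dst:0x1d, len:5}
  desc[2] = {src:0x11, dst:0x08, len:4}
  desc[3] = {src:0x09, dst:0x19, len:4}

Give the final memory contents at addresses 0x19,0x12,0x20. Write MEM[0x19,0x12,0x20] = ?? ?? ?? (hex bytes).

MEM[0x19,0x12,0x20] = 6f 6f b1

[0] 0x16->0x1c len=5 : 52 5b 54 56 59
[1] 0x10->0x1d len=5 : 65 f8 6f b1 be
[2] 0x11->0x08 len=4 : f8 6f b1 be
[3] 0x09->0x19 len=4 : 6f b1 be 3e
query mem[0x19]=0x6f, mem[0x12]=0x6f, mem[0x20]=0xb1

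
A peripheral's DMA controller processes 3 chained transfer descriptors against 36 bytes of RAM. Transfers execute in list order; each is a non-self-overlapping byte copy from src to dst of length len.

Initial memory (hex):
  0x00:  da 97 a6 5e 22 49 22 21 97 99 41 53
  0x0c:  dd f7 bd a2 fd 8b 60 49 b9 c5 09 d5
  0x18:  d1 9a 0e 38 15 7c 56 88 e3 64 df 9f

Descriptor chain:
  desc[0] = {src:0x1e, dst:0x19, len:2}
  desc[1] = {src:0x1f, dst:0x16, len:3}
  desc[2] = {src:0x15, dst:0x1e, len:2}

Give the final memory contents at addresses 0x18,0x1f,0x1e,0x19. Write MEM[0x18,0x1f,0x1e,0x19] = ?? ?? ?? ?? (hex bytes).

MEM[0x18,0x1f,0x1e,0x19] = 64 88 c5 56

  after D0: wrote 2B at 0x19 = 5688
  after D1: wrote 3B at 0x16 = 88e364
  after D2: wrote 2B at 0x1e = c588
query mem[0x18]=0x64, mem[0x1f]=0x88, mem[0x1e]=0xc5, mem[0x19]=0x56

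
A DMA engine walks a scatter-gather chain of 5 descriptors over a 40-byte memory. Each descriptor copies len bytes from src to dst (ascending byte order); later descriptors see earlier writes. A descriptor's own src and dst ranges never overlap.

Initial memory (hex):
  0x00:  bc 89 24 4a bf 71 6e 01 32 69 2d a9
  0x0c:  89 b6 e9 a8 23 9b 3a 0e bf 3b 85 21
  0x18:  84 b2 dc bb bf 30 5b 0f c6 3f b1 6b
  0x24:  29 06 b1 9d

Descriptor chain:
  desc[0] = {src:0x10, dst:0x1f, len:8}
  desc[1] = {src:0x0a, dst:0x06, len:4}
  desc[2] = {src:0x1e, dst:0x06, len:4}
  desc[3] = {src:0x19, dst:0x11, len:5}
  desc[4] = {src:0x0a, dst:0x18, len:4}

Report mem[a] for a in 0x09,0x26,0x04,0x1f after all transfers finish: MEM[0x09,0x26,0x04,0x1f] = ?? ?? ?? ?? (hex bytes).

#0 dst[0x1f+8] := {0x23,0x9b,0x3a,0x0e,0xbf,0x3b,0x85,0x21}
#1 dst[0x06+4] := {0x2d,0xa9,0x89,0xb6}
#2 dst[0x06+4] := {0x5b,0x23,0x9b,0x3a}
#3 dst[0x11+5] := {0xb2,0xdc,0xbb,0xbf,0x30}
#4 dst[0x18+4] := {0x2d,0xa9,0x89,0xb6}
query mem[0x09]=0x3a, mem[0x26]=0x21, mem[0x04]=0xbf, mem[0x1f]=0x23

MEM[0x09,0x26,0x04,0x1f] = 3a 21 bf 23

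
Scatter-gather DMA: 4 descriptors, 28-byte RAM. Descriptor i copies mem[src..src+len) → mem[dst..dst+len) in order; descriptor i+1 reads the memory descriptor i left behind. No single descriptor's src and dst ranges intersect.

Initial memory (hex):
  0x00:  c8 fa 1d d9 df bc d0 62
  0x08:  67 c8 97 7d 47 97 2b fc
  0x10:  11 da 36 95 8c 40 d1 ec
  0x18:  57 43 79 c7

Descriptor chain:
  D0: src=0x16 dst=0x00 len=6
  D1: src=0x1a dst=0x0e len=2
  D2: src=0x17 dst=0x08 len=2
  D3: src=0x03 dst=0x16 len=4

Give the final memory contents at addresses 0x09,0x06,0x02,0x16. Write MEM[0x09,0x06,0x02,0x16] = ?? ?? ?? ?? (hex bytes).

MEM[0x09,0x06,0x02,0x16] = 57 d0 57 43

  after D0: wrote 6B at 0x00 = d1ec574379c7
  after D1: wrote 2B at 0x0e = 79c7
  after D2: wrote 2B at 0x08 = ec57
  after D3: wrote 4B at 0x16 = 4379c7d0
query mem[0x09]=0x57, mem[0x06]=0xd0, mem[0x02]=0x57, mem[0x16]=0x43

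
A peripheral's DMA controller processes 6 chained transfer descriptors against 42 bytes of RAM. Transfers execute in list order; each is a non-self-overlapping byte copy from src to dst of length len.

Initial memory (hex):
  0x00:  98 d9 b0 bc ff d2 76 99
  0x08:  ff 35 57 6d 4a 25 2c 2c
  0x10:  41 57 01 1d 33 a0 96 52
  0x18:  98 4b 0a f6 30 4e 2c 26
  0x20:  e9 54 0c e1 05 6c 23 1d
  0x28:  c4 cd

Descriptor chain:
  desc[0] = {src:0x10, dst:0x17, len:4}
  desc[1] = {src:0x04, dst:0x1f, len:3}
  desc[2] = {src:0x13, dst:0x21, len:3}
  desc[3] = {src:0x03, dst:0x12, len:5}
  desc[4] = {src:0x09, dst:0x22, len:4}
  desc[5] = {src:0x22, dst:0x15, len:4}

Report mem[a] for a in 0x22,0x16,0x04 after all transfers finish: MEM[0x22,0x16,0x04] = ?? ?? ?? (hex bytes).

  after D0: wrote 4B at 0x17 = 4157011d
  after D1: wrote 3B at 0x1f = ffd276
  after D2: wrote 3B at 0x21 = 1d33a0
  after D3: wrote 5B at 0x12 = bcffd27699
  after D4: wrote 4B at 0x22 = 35576d4a
  after D5: wrote 4B at 0x15 = 35576d4a
query mem[0x22]=0x35, mem[0x16]=0x57, mem[0x04]=0xff

MEM[0x22,0x16,0x04] = 35 57 ff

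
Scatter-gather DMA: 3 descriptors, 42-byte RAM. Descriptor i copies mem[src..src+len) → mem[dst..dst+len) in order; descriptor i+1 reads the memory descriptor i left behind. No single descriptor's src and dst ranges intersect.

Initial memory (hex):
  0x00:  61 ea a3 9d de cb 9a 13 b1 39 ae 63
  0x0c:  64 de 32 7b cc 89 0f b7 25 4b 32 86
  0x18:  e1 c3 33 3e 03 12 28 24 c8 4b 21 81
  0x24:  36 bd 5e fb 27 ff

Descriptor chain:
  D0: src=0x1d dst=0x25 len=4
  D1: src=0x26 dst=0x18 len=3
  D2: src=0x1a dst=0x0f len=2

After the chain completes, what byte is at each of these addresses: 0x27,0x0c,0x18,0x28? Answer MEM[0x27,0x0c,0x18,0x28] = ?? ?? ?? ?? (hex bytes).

#0 dst[0x25+4] := {0x12,0x28,0x24,0xc8}
#1 dst[0x18+3] := {0x28,0x24,0xc8}
#2 dst[0x0f+2] := {0xc8,0x3e}
query mem[0x27]=0x24, mem[0x0c]=0x64, mem[0x18]=0x28, mem[0x28]=0xc8

MEM[0x27,0x0c,0x18,0x28] = 24 64 28 c8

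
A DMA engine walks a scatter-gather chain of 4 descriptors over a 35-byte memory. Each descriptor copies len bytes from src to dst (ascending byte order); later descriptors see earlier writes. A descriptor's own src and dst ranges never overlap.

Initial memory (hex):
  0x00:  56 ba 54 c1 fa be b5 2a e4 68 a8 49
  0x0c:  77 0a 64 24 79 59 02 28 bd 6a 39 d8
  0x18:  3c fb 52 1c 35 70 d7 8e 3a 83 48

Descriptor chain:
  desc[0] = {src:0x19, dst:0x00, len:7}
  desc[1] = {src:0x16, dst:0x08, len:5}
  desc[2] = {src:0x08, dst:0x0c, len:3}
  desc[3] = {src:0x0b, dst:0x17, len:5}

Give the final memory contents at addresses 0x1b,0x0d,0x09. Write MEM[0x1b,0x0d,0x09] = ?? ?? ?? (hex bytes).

#0 dst[0x00+7] := {0xfb,0x52,0x1c,0x35,0x70,0xd7,0x8e}
#1 dst[0x08+5] := {0x39,0xd8,0x3c,0xfb,0x52}
#2 dst[0x0c+3] := {0x39,0xd8,0x3c}
#3 dst[0x17+5] := {0xfb,0x39,0xd8,0x3c,0x24}
query mem[0x1b]=0x24, mem[0x0d]=0xd8, mem[0x09]=0xd8

MEM[0x1b,0x0d,0x09] = 24 d8 d8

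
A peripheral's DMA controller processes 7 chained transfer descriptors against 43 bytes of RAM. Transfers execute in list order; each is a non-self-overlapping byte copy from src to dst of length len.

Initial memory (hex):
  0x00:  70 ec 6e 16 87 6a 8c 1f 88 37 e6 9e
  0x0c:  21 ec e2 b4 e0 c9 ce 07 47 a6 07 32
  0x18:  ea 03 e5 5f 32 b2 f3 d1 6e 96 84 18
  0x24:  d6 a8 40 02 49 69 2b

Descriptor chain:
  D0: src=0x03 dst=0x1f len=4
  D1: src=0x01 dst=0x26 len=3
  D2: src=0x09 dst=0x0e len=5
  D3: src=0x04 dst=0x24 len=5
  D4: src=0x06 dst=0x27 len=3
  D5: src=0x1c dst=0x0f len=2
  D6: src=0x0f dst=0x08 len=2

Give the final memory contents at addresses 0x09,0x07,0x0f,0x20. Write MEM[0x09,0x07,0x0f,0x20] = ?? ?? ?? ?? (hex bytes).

MEM[0x09,0x07,0x0f,0x20] = b2 1f 32 87

  after D0: wrote 4B at 0x1f = 16876a8c
  after D1: wrote 3B at 0x26 = ec6e16
  after D2: wrote 5B at 0x0e = 37e69e21ec
  after D3: wrote 5B at 0x24 = 876a8c1f88
  after D4: wrote 3B at 0x27 = 8c1f88
  after D5: wrote 2B at 0x0f = 32b2
  after D6: wrote 2B at 0x08 = 32b2
query mem[0x09]=0xb2, mem[0x07]=0x1f, mem[0x0f]=0x32, mem[0x20]=0x87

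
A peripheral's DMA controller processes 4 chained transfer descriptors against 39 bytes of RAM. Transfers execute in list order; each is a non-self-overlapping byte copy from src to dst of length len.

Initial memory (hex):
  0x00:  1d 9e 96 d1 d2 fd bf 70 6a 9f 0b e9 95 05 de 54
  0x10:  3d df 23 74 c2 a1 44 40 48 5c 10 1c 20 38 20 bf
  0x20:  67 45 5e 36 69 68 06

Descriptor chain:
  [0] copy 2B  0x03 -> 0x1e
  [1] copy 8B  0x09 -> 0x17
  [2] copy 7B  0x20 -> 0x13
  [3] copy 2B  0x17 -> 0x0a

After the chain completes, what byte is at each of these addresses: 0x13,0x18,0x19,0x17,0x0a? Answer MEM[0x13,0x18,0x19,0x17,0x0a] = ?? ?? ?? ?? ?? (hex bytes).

MEM[0x13,0x18,0x19,0x17,0x0a] = 67 68 06 69 69

[0] 0x03->0x1e len=2 : d1 d2
[1] 0x09->0x17 len=8 : 9f 0b e9 95 05 de 54 3d
[2] 0x20->0x13 len=7 : 67 45 5e 36 69 68 06
[3] 0x17->0x0a len=2 : 69 68
query mem[0x13]=0x67, mem[0x18]=0x68, mem[0x19]=0x06, mem[0x17]=0x69, mem[0x0a]=0x69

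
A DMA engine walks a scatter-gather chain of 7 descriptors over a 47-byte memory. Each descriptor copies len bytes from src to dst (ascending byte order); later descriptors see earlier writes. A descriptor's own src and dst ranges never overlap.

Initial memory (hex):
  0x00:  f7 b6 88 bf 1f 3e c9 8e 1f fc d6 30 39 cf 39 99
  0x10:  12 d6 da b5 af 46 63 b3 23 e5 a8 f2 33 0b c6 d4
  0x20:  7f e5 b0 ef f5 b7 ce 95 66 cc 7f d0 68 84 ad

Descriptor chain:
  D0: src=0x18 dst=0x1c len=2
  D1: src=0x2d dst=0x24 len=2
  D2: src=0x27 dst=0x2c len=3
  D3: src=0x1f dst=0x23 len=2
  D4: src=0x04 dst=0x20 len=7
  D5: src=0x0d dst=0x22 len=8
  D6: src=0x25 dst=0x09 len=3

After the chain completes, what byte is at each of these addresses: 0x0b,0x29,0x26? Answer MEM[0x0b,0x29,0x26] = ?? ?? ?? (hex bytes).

[0] 0x18->0x1c len=2 : 23 e5
[1] 0x2d->0x24 len=2 : 84 ad
[2] 0x27->0x2c len=3 : 95 66 cc
[3] 0x1f->0x23 len=2 : d4 7f
[4] 0x04->0x20 len=7 : 1f 3e c9 8e 1f fc d6
[5] 0x0d->0x22 len=8 : cf 39 99 12 d6 da b5 af
[6] 0x25->0x09 len=3 : 12 d6 da
query mem[0x0b]=0xda, mem[0x29]=0xaf, mem[0x26]=0xd6

MEM[0x0b,0x29,0x26] = da af d6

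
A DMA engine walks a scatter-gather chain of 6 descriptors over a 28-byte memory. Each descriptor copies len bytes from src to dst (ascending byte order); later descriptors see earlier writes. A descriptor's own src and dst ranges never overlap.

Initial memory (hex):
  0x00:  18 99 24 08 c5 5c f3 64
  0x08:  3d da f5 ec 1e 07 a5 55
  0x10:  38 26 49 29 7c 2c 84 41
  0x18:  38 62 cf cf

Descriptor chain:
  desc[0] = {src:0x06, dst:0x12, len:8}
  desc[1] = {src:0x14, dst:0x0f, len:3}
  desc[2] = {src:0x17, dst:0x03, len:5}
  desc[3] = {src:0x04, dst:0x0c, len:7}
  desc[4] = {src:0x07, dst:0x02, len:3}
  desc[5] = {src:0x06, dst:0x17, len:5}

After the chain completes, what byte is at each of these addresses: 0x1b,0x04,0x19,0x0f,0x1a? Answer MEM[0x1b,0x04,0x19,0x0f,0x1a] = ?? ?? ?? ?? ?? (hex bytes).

D0: mem[0x12..0x19] <- [f3 64 3d da f5 ec 1e 07]
D1: mem[0x0f..0x11] <- [3d da f5]
D2: mem[0x03..0x07] <- [ec 1e 07 cf cf]
D3: mem[0x0c..0x12] <- [1e 07 cf cf 3d da f5]
D4: mem[0x02..0x04] <- [cf 3d da]
D5: mem[0x17..0x1b] <- [cf cf 3d da f5]
query mem[0x1b]=0xf5, mem[0x04]=0xda, mem[0x19]=0x3d, mem[0x0f]=0xcf, mem[0x1a]=0xda

MEM[0x1b,0x04,0x19,0x0f,0x1a] = f5 da 3d cf da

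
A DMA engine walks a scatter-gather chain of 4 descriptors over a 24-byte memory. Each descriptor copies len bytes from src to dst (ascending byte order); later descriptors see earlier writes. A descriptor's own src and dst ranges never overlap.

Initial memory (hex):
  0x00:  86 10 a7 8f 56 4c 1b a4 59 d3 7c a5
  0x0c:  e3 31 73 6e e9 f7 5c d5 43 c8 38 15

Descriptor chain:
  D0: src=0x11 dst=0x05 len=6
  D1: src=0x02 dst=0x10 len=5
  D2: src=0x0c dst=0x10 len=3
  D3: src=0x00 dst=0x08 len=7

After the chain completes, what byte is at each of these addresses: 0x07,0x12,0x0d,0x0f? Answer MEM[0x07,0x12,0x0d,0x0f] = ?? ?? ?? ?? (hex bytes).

MEM[0x07,0x12,0x0d,0x0f] = d5 73 f7 6e

[0] 0x11->0x05 len=6 : f7 5c d5 43 c8 38
[1] 0x02->0x10 len=5 : a7 8f 56 f7 5c
[2] 0x0c->0x10 len=3 : e3 31 73
[3] 0x00->0x08 len=7 : 86 10 a7 8f 56 f7 5c
query mem[0x07]=0xd5, mem[0x12]=0x73, mem[0x0d]=0xf7, mem[0x0f]=0x6e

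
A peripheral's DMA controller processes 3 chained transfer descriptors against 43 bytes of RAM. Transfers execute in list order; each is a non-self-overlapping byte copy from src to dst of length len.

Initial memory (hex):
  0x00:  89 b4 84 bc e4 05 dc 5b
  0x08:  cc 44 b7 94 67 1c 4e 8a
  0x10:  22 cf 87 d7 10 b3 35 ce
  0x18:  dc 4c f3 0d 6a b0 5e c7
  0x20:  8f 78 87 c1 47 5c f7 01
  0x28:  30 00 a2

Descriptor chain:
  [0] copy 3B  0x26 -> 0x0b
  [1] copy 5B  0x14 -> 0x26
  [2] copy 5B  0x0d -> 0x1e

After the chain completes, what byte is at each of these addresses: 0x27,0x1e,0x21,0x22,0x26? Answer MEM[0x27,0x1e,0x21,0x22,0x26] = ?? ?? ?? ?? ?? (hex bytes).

  after D0: wrote 3B at 0x0b = f70130
  after D1: wrote 5B at 0x26 = 10b335cedc
  after D2: wrote 5B at 0x1e = 304e8a22cf
query mem[0x27]=0xb3, mem[0x1e]=0x30, mem[0x21]=0x22, mem[0x22]=0xcf, mem[0x26]=0x10

MEM[0x27,0x1e,0x21,0x22,0x26] = b3 30 22 cf 10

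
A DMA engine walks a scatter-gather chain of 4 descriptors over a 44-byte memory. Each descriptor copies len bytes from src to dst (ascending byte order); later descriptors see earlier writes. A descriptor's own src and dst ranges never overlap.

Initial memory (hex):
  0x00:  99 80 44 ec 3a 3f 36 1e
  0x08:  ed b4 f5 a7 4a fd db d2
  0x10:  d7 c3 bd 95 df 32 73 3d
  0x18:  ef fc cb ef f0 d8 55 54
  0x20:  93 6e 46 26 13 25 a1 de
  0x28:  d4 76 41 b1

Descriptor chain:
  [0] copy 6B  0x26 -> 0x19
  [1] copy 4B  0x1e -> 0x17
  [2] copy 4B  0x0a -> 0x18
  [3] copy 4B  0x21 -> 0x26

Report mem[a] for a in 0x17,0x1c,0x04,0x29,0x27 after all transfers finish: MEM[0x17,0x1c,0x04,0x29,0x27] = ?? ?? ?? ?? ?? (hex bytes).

MEM[0x17,0x1c,0x04,0x29,0x27] = b1 76 3a 13 46

D0: mem[0x19..0x1e] <- [a1 de d4 76 41 b1]
D1: mem[0x17..0x1a] <- [b1 54 93 6e]
D2: mem[0x18..0x1b] <- [f5 a7 4a fd]
D3: mem[0x26..0x29] <- [6e 46 26 13]
query mem[0x17]=0xb1, mem[0x1c]=0x76, mem[0x04]=0x3a, mem[0x29]=0x13, mem[0x27]=0x46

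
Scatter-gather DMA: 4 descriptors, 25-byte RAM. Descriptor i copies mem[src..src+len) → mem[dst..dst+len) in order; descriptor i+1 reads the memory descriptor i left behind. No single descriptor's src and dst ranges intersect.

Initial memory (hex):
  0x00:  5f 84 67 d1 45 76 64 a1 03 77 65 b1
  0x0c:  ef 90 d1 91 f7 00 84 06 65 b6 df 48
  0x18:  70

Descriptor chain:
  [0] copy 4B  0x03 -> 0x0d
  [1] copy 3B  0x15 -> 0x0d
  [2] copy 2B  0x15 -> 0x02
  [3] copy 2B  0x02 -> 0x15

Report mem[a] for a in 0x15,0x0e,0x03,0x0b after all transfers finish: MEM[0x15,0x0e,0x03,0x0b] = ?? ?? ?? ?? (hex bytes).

MEM[0x15,0x0e,0x03,0x0b] = b6 df df b1

#0 dst[0x0d+4] := {0xd1,0x45,0x76,0x64}
#1 dst[0x0d+3] := {0xb6,0xdf,0x48}
#2 dst[0x02+2] := {0xb6,0xdf}
#3 dst[0x15+2] := {0xb6,0xdf}
query mem[0x15]=0xb6, mem[0x0e]=0xdf, mem[0x03]=0xdf, mem[0x0b]=0xb1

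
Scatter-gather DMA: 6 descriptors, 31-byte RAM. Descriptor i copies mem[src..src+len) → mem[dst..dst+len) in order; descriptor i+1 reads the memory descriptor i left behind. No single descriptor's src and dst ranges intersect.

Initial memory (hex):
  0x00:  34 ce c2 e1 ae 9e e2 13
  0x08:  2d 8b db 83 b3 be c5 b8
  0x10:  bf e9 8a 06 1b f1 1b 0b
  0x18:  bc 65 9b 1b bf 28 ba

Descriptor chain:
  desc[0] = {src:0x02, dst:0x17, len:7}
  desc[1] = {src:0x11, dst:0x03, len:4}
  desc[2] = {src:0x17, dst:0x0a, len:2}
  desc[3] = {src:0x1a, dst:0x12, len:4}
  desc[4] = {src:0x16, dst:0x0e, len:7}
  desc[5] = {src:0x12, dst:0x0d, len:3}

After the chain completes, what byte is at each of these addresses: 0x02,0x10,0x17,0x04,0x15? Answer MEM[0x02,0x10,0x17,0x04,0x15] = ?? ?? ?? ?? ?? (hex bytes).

  after D0: wrote 7B at 0x17 = c2e1ae9ee2132d
  after D1: wrote 4B at 0x03 = e98a061b
  after D2: wrote 2B at 0x0a = c2e1
  after D3: wrote 4B at 0x12 = 9ee2132d
  after D4: wrote 7B at 0x0e = 1bc2e1ae9ee213
  after D5: wrote 3B at 0x0d = 9ee213
query mem[0x02]=0xc2, mem[0x10]=0xe1, mem[0x17]=0xc2, mem[0x04]=0x8a, mem[0x15]=0x2d

MEM[0x02,0x10,0x17,0x04,0x15] = c2 e1 c2 8a 2d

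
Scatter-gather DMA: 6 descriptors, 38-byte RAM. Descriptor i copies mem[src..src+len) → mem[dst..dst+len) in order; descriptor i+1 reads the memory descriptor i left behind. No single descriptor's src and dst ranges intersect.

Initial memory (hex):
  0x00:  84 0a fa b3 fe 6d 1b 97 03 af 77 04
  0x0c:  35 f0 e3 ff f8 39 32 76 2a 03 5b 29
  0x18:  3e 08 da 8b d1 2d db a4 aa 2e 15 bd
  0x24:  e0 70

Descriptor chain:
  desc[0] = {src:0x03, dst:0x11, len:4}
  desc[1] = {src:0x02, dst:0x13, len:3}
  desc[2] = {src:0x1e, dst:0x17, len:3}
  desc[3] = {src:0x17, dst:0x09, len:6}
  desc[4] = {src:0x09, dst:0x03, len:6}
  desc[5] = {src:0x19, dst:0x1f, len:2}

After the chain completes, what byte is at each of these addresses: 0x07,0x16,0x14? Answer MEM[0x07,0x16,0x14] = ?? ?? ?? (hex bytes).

  after D0: wrote 4B at 0x11 = b3fe6d1b
  after D1: wrote 3B at 0x13 = fab3fe
  after D2: wrote 3B at 0x17 = dba4aa
  after D3: wrote 6B at 0x09 = dba4aada8bd1
  after D4: wrote 6B at 0x03 = dba4aada8bd1
  after D5: wrote 2B at 0x1f = aada
query mem[0x07]=0x8b, mem[0x16]=0x5b, mem[0x14]=0xb3

MEM[0x07,0x16,0x14] = 8b 5b b3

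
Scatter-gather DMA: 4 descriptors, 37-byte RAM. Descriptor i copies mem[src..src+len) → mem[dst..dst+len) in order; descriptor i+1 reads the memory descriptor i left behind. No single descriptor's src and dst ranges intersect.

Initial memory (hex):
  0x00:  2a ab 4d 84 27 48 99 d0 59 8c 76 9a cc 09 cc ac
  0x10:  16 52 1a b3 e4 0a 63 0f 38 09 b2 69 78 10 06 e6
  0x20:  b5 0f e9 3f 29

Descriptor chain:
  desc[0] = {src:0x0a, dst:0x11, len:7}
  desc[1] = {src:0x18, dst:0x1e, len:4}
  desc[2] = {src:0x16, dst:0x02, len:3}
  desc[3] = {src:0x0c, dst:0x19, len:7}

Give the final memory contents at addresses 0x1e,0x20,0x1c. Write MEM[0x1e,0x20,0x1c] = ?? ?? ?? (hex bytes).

#0 dst[0x11+7] := {0x76,0x9a,0xcc,0x09,0xcc,0xac,0x16}
#1 dst[0x1e+4] := {0x38,0x09,0xb2,0x69}
#2 dst[0x02+3] := {0xac,0x16,0x38}
#3 dst[0x19+7] := {0xcc,0x09,0xcc,0xac,0x16,0x76,0x9a}
query mem[0x1e]=0x76, mem[0x20]=0xb2, mem[0x1c]=0xac

MEM[0x1e,0x20,0x1c] = 76 b2 ac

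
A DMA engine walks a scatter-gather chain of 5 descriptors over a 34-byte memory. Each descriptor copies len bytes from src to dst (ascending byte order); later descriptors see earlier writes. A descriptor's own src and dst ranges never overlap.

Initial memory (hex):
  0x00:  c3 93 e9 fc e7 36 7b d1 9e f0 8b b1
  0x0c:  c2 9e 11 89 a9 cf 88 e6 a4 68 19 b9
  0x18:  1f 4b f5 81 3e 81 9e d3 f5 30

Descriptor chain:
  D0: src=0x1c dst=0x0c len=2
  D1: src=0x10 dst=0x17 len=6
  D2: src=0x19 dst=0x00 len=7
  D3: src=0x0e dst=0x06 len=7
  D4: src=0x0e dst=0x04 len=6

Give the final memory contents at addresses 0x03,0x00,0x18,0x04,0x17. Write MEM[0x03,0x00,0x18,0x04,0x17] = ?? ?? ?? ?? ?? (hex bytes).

  after D0: wrote 2B at 0x0c = 3e81
  after D1: wrote 6B at 0x17 = a9cf88e6a468
  after D2: wrote 7B at 0x00 = 88e6a468819ed3
  after D3: wrote 7B at 0x06 = 1189a9cf88e6a4
  after D4: wrote 6B at 0x04 = 1189a9cf88e6
query mem[0x03]=0x68, mem[0x00]=0x88, mem[0x18]=0xcf, mem[0x04]=0x11, mem[0x17]=0xa9

MEM[0x03,0x00,0x18,0x04,0x17] = 68 88 cf 11 a9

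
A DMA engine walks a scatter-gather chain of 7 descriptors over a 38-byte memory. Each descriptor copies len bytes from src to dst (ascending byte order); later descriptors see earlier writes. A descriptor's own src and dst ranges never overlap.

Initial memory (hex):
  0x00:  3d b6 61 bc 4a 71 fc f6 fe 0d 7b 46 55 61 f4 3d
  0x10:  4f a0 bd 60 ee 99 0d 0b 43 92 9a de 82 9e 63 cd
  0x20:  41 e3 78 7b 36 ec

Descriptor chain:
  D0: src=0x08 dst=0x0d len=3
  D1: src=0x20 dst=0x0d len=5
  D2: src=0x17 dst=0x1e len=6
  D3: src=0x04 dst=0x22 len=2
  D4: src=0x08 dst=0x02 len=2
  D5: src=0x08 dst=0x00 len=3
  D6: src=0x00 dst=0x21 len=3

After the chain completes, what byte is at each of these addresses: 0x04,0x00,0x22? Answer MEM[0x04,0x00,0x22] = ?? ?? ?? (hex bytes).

#0 dst[0x0d+3] := {0xfe,0x0d,0x7b}
#1 dst[0x0d+5] := {0x41,0xe3,0x78,0x7b,0x36}
#2 dst[0x1e+6] := {0x0b,0x43,0x92,0x9a,0xde,0x82}
#3 dst[0x22+2] := {0x4a,0x71}
#4 dst[0x02+2] := {0xfe,0x0d}
#5 dst[0x00+3] := {0xfe,0x0d,0x7b}
#6 dst[0x21+3] := {0xfe,0x0d,0x7b}
query mem[0x04]=0x4a, mem[0x00]=0xfe, mem[0x22]=0x0d

MEM[0x04,0x00,0x22] = 4a fe 0d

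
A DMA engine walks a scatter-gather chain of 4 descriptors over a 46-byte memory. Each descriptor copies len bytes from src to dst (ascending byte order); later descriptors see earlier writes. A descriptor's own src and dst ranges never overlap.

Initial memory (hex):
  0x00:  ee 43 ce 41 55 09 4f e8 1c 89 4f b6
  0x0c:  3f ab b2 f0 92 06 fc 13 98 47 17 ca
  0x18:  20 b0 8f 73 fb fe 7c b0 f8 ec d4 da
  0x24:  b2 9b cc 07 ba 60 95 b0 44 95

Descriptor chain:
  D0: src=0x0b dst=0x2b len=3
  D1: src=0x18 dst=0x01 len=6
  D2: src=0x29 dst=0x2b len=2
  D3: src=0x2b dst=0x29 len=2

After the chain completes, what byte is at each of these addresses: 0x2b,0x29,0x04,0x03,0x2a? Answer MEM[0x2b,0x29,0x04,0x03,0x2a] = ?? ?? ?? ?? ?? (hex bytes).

MEM[0x2b,0x29,0x04,0x03,0x2a] = 60 60 73 8f 95

  after D0: wrote 3B at 0x2b = b63fab
  after D1: wrote 6B at 0x01 = 20b08f73fbfe
  after D2: wrote 2B at 0x2b = 6095
  after D3: wrote 2B at 0x29 = 6095
query mem[0x2b]=0x60, mem[0x29]=0x60, mem[0x04]=0x73, mem[0x03]=0x8f, mem[0x2a]=0x95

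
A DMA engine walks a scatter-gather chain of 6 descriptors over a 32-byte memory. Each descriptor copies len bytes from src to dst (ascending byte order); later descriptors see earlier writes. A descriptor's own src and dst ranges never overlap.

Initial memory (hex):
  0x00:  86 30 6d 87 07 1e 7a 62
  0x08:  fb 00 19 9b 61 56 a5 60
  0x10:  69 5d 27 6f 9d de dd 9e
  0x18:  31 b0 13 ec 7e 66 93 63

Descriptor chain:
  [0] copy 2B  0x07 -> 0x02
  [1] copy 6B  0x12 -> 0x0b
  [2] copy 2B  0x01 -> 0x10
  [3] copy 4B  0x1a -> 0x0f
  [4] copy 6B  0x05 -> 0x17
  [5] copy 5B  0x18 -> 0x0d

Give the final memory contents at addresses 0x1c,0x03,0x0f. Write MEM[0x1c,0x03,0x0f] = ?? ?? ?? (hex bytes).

MEM[0x1c,0x03,0x0f] = 19 fb fb

#0 dst[0x02+2] := {0x62,0xfb}
#1 dst[0x0b+6] := {0x27,0x6f,0x9d,0xde,0xdd,0x9e}
#2 dst[0x10+2] := {0x30,0x62}
#3 dst[0x0f+4] := {0x13,0xec,0x7e,0x66}
#4 dst[0x17+6] := {0x1e,0x7a,0x62,0xfb,0x00,0x19}
#5 dst[0x0d+5] := {0x7a,0x62,0xfb,0x00,0x19}
query mem[0x1c]=0x19, mem[0x03]=0xfb, mem[0x0f]=0xfb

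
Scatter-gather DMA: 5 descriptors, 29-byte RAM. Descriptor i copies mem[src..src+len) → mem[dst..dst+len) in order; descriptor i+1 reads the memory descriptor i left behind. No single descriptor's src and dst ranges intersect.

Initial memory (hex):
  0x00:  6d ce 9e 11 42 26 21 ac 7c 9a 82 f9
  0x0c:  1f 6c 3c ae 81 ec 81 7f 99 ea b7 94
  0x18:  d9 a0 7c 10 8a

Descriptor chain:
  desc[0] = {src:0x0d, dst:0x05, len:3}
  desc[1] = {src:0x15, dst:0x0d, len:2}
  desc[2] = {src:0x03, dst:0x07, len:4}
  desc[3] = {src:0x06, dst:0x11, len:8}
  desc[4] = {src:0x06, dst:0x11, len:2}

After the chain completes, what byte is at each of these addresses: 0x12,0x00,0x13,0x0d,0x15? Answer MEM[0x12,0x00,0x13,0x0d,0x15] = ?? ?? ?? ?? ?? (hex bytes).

MEM[0x12,0x00,0x13,0x0d,0x15] = 11 6d 42 ea 3c

[0] 0x0d->0x05 len=3 : 6c 3c ae
[1] 0x15->0x0d len=2 : ea b7
[2] 0x03->0x07 len=4 : 11 42 6c 3c
[3] 0x06->0x11 len=8 : 3c 11 42 6c 3c f9 1f ea
[4] 0x06->0x11 len=2 : 3c 11
query mem[0x12]=0x11, mem[0x00]=0x6d, mem[0x13]=0x42, mem[0x0d]=0xea, mem[0x15]=0x3c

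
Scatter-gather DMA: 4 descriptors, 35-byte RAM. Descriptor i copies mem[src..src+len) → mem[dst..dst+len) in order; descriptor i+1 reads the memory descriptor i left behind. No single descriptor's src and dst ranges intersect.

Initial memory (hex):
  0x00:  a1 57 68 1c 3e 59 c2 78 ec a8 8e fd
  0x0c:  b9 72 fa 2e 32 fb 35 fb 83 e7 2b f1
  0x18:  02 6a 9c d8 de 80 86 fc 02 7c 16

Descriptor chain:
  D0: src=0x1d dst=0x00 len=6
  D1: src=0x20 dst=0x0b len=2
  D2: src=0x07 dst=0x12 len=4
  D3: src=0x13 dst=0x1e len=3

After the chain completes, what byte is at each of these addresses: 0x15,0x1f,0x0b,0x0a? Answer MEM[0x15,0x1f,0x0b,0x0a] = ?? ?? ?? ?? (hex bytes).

MEM[0x15,0x1f,0x0b,0x0a] = 8e a8 02 8e

#0 dst[0x00+6] := {0x80,0x86,0xfc,0x02,0x7c,0x16}
#1 dst[0x0b+2] := {0x02,0x7c}
#2 dst[0x12+4] := {0x78,0xec,0xa8,0x8e}
#3 dst[0x1e+3] := {0xec,0xa8,0x8e}
query mem[0x15]=0x8e, mem[0x1f]=0xa8, mem[0x0b]=0x02, mem[0x0a]=0x8e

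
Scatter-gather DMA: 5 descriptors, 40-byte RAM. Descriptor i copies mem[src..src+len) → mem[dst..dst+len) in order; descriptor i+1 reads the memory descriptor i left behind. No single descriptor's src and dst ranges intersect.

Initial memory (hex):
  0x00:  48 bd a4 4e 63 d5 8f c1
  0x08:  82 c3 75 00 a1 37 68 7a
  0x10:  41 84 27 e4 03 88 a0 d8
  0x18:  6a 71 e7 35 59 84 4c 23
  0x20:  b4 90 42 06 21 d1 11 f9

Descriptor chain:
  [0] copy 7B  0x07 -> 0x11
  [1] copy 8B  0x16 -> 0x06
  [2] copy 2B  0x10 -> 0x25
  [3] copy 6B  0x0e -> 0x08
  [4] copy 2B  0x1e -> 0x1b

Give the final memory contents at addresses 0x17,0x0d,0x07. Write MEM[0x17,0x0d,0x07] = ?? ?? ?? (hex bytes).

[0] 0x07->0x11 len=7 : c1 82 c3 75 00 a1 37
[1] 0x16->0x06 len=8 : a1 37 6a 71 e7 35 59 84
[2] 0x10->0x25 len=2 : 41 c1
[3] 0x0e->0x08 len=6 : 68 7a 41 c1 82 c3
[4] 0x1e->0x1b len=2 : 4c 23
query mem[0x17]=0x37, mem[0x0d]=0xc3, mem[0x07]=0x37

MEM[0x17,0x0d,0x07] = 37 c3 37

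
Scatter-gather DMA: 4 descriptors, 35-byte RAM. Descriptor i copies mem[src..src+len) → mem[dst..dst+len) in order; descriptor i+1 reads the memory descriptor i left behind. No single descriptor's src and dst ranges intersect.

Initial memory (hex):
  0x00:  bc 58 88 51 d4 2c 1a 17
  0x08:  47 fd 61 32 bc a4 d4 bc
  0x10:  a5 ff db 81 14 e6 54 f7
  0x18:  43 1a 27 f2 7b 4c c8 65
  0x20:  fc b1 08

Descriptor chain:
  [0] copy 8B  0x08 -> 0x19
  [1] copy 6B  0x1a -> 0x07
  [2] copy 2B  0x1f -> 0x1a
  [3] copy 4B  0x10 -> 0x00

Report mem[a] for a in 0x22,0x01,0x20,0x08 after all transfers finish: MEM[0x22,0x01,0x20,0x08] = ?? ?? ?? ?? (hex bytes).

MEM[0x22,0x01,0x20,0x08] = 08 ff bc 61

  after D0: wrote 8B at 0x19 = 47fd6132bca4d4bc
  after D1: wrote 6B at 0x07 = fd6132bca4d4
  after D2: wrote 2B at 0x1a = d4bc
  after D3: wrote 4B at 0x00 = a5ffdb81
query mem[0x22]=0x08, mem[0x01]=0xff, mem[0x20]=0xbc, mem[0x08]=0x61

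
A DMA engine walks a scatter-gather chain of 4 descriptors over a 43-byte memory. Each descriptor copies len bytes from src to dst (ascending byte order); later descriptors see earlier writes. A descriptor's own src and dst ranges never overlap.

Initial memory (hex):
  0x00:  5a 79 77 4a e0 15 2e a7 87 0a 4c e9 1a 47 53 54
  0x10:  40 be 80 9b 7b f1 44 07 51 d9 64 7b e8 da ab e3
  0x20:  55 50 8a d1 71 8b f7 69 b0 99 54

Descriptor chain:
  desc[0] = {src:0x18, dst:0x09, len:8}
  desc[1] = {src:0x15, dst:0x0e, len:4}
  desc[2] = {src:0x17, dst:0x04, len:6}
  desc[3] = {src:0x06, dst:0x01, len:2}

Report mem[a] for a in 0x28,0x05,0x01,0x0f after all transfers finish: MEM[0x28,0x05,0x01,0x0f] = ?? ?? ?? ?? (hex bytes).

  after D0: wrote 8B at 0x09 = 51d9647be8daabe3
  after D1: wrote 4B at 0x0e = f1440751
  after D2: wrote 6B at 0x04 = 0751d9647be8
  after D3: wrote 2B at 0x01 = d964
query mem[0x28]=0xb0, mem[0x05]=0x51, mem[0x01]=0xd9, mem[0x0f]=0x44

MEM[0x28,0x05,0x01,0x0f] = b0 51 d9 44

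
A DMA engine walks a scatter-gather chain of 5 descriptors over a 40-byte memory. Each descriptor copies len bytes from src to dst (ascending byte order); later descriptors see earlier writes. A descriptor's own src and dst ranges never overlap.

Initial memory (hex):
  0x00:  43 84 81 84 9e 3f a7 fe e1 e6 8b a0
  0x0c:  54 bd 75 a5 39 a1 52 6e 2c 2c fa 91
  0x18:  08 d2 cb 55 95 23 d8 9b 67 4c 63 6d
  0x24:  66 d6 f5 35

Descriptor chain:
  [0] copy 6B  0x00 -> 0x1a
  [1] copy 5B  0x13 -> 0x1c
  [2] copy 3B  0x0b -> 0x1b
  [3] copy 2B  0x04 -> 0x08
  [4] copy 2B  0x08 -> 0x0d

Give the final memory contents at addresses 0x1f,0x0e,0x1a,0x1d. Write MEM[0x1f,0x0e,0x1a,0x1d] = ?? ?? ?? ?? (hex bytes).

MEM[0x1f,0x0e,0x1a,0x1d] = fa 3f 43 bd

  after D0: wrote 6B at 0x1a = 438481849e3f
  after D1: wrote 5B at 0x1c = 6e2c2cfa91
  after D2: wrote 3B at 0x1b = a054bd
  after D3: wrote 2B at 0x08 = 9e3f
  after D4: wrote 2B at 0x0d = 9e3f
query mem[0x1f]=0xfa, mem[0x0e]=0x3f, mem[0x1a]=0x43, mem[0x1d]=0xbd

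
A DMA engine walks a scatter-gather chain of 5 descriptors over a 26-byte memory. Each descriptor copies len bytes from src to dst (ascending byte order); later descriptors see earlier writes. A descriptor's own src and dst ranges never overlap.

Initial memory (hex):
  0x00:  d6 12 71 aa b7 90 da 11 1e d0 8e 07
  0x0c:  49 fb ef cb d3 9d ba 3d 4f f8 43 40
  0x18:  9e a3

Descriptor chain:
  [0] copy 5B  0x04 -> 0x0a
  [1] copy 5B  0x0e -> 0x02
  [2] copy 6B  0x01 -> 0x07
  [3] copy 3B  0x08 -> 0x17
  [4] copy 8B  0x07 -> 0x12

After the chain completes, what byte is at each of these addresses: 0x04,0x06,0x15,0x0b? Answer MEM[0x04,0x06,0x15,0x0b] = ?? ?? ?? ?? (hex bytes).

MEM[0x04,0x06,0x15,0x0b] = d3 ba d3 9d

[0] 0x04->0x0a len=5 : b7 90 da 11 1e
[1] 0x0e->0x02 len=5 : 1e cb d3 9d ba
[2] 0x01->0x07 len=6 : 12 1e cb d3 9d ba
[3] 0x08->0x17 len=3 : 1e cb d3
[4] 0x07->0x12 len=8 : 12 1e cb d3 9d ba 11 1e
query mem[0x04]=0xd3, mem[0x06]=0xba, mem[0x15]=0xd3, mem[0x0b]=0x9d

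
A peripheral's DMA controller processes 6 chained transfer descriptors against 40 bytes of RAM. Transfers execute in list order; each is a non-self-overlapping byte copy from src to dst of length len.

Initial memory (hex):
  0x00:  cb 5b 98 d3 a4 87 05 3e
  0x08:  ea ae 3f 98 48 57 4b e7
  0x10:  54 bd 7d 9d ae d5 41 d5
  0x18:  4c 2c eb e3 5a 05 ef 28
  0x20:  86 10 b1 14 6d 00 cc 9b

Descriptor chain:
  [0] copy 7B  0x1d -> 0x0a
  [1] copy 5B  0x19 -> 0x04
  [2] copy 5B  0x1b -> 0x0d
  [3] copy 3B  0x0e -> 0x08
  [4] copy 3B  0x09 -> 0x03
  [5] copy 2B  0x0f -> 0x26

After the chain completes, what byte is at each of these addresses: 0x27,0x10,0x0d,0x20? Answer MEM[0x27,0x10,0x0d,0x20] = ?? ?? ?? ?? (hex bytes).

MEM[0x27,0x10,0x0d,0x20] = ef ef e3 86

  after D0: wrote 7B at 0x0a = 05ef288610b114
  after D1: wrote 5B at 0x04 = 2cebe35a05
  after D2: wrote 5B at 0x0d = e35a05ef28
  after D3: wrote 3B at 0x08 = 5a05ef
  after D4: wrote 3B at 0x03 = 05efef
  after D5: wrote 2B at 0x26 = 05ef
query mem[0x27]=0xef, mem[0x10]=0xef, mem[0x0d]=0xe3, mem[0x20]=0x86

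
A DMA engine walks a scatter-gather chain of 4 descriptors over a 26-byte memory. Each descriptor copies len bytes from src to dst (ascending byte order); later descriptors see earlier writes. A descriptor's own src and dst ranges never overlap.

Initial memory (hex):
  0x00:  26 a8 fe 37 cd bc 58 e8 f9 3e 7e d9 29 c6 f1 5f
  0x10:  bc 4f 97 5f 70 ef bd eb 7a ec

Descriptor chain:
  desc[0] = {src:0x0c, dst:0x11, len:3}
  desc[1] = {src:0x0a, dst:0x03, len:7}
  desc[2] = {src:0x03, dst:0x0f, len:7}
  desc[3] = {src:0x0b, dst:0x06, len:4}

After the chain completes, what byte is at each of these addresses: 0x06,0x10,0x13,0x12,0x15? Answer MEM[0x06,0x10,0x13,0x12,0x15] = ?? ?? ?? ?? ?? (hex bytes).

[0] 0x0c->0x11 len=3 : 29 c6 f1
[1] 0x0a->0x03 len=7 : 7e d9 29 c6 f1 5f bc
[2] 0x03->0x0f len=7 : 7e d9 29 c6 f1 5f bc
[3] 0x0b->0x06 len=4 : d9 29 c6 f1
query mem[0x06]=0xd9, mem[0x10]=0xd9, mem[0x13]=0xf1, mem[0x12]=0xc6, mem[0x15]=0xbc

MEM[0x06,0x10,0x13,0x12,0x15] = d9 d9 f1 c6 bc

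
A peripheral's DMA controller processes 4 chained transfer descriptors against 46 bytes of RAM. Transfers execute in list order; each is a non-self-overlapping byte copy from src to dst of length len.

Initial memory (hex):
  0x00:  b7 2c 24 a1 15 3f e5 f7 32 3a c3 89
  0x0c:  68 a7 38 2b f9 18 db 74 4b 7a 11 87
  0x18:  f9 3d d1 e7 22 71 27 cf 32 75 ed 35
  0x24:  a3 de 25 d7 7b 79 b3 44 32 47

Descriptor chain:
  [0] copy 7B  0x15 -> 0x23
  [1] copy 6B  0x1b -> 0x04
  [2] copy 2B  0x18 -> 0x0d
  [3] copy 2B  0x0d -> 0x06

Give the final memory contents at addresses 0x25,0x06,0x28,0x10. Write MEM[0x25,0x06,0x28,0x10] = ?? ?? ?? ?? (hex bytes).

#0 dst[0x23+7] := {0x7a,0x11,0x87,0xf9,0x3d,0xd1,0xe7}
#1 dst[0x04+6] := {0xe7,0x22,0x71,0x27,0xcf,0x32}
#2 dst[0x0d+2] := {0xf9,0x3d}
#3 dst[0x06+2] := {0xf9,0x3d}
query mem[0x25]=0x87, mem[0x06]=0xf9, mem[0x28]=0xd1, mem[0x10]=0xf9

MEM[0x25,0x06,0x28,0x10] = 87 f9 d1 f9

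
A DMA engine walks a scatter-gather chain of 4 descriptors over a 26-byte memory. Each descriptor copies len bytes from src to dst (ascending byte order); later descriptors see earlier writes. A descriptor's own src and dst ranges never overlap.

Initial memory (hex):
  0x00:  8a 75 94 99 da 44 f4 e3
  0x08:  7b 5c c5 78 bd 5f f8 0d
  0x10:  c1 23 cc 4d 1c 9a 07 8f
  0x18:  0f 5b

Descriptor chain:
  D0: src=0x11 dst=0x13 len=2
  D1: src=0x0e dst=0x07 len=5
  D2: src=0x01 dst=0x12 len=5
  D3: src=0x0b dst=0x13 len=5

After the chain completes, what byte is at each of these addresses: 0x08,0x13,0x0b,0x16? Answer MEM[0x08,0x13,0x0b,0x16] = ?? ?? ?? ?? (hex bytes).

D0: mem[0x13..0x14] <- [23 cc]
D1: mem[0x07..0x0b] <- [f8 0d c1 23 cc]
D2: mem[0x12..0x16] <- [75 94 99 da 44]
D3: mem[0x13..0x17] <- [cc bd 5f f8 0d]
query mem[0x08]=0x0d, mem[0x13]=0xcc, mem[0x0b]=0xcc, mem[0x16]=0xf8

MEM[0x08,0x13,0x0b,0x16] = 0d cc cc f8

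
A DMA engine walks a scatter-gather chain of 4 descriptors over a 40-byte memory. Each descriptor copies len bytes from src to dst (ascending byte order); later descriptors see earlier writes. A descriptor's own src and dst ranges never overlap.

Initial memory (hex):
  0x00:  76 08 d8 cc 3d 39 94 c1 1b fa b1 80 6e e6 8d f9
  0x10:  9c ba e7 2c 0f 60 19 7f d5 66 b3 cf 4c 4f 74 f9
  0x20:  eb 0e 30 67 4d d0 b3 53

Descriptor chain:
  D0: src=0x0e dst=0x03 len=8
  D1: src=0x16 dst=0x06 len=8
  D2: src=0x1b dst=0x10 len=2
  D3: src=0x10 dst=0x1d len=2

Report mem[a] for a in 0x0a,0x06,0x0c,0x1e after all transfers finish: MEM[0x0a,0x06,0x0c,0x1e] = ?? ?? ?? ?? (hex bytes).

#0 dst[0x03+8] := {0x8d,0xf9,0x9c,0xba,0xe7,0x2c,0x0f,0x60}
#1 dst[0x06+8] := {0x19,0x7f,0xd5,0x66,0xb3,0xcf,0x4c,0x4f}
#2 dst[0x10+2] := {0xcf,0x4c}
#3 dst[0x1d+2] := {0xcf,0x4c}
query mem[0x0a]=0xb3, mem[0x06]=0x19, mem[0x0c]=0x4c, mem[0x1e]=0x4c

MEM[0x0a,0x06,0x0c,0x1e] = b3 19 4c 4c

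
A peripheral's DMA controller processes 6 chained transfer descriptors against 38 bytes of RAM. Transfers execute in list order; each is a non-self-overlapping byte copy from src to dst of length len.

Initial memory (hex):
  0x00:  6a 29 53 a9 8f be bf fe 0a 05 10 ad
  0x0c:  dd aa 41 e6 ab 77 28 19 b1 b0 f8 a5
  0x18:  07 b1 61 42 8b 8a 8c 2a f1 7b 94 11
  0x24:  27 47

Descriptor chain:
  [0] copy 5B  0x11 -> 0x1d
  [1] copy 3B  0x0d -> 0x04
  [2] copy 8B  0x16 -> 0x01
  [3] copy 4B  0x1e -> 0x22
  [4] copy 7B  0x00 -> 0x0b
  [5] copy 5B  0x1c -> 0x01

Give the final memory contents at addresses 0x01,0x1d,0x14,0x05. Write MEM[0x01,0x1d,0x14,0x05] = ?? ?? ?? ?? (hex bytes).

MEM[0x01,0x1d,0x14,0x05] = 8b 77 b1 b1

  after D0: wrote 5B at 0x1d = 772819b1b0
  after D1: wrote 3B at 0x04 = aa41e6
  after D2: wrote 8B at 0x01 = f8a507b161428b77
  after D3: wrote 4B at 0x22 = 2819b1b0
  after D4: wrote 7B at 0x0b = 6af8a507b16142
  after D5: wrote 5B at 0x01 = 8b772819b1
query mem[0x01]=0x8b, mem[0x1d]=0x77, mem[0x14]=0xb1, mem[0x05]=0xb1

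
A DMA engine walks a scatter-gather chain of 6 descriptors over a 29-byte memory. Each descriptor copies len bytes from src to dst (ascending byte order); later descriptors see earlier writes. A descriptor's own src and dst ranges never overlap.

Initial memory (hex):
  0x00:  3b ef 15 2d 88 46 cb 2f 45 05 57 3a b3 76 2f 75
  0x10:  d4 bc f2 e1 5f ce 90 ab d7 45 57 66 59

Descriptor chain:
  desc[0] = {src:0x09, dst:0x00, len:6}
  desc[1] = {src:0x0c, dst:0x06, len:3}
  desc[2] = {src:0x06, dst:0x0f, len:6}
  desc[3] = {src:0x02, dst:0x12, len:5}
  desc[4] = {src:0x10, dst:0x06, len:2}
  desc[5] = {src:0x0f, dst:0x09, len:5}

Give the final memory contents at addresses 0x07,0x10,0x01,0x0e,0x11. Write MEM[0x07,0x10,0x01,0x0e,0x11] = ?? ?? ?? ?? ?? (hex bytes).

MEM[0x07,0x10,0x01,0x0e,0x11] = 2f 76 57 2f 2f

D0: mem[0x00..0x05] <- [05 57 3a b3 76 2f]
D1: mem[0x06..0x08] <- [b3 76 2f]
D2: mem[0x0f..0x14] <- [b3 76 2f 05 57 3a]
D3: mem[0x12..0x16] <- [3a b3 76 2f b3]
D4: mem[0x06..0x07] <- [76 2f]
D5: mem[0x09..0x0d] <- [b3 76 2f 3a b3]
query mem[0x07]=0x2f, mem[0x10]=0x76, mem[0x01]=0x57, mem[0x0e]=0x2f, mem[0x11]=0x2f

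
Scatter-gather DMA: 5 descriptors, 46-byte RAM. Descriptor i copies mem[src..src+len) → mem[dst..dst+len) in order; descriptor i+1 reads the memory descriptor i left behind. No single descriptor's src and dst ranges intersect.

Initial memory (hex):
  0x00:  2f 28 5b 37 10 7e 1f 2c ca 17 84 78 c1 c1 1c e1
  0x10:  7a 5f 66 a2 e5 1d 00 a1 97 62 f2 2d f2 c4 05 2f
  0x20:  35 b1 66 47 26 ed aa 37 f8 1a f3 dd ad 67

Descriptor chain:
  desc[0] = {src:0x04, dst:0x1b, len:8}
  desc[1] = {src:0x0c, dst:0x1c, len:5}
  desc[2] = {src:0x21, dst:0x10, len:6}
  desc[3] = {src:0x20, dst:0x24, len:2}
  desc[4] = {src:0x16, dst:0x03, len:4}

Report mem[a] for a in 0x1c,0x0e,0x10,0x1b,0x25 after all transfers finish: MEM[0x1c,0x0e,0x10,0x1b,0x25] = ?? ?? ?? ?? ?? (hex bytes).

#0 dst[0x1b+8] := {0x10,0x7e,0x1f,0x2c,0xca,0x17,0x84,0x78}
#1 dst[0x1c+5] := {0xc1,0xc1,0x1c,0xe1,0x7a}
#2 dst[0x10+6] := {0x84,0x78,0x47,0x26,0xed,0xaa}
#3 dst[0x24+2] := {0x7a,0x84}
#4 dst[0x03+4] := {0x00,0xa1,0x97,0x62}
query mem[0x1c]=0xc1, mem[0x0e]=0x1c, mem[0x10]=0x84, mem[0x1b]=0x10, mem[0x25]=0x84

MEM[0x1c,0x0e,0x10,0x1b,0x25] = c1 1c 84 10 84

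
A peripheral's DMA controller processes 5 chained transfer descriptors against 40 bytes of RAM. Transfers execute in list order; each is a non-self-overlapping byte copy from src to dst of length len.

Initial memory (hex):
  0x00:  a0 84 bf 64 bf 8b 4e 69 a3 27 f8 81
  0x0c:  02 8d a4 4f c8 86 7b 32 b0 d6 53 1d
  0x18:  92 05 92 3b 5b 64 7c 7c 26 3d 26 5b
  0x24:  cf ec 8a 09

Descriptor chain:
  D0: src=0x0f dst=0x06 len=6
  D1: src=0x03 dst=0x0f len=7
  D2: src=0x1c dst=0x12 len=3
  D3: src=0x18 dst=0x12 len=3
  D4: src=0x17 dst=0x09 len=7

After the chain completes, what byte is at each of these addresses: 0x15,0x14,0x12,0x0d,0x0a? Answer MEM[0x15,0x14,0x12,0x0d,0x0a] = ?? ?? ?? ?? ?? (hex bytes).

MEM[0x15,0x14,0x12,0x0d,0x0a] = 7b 92 92 3b 92

D0: mem[0x06..0x0b] <- [4f c8 86 7b 32 b0]
D1: mem[0x0f..0x15] <- [64 bf 8b 4f c8 86 7b]
D2: mem[0x12..0x14] <- [5b 64 7c]
D3: mem[0x12..0x14] <- [92 05 92]
D4: mem[0x09..0x0f] <- [1d 92 05 92 3b 5b 64]
query mem[0x15]=0x7b, mem[0x14]=0x92, mem[0x12]=0x92, mem[0x0d]=0x3b, mem[0x0a]=0x92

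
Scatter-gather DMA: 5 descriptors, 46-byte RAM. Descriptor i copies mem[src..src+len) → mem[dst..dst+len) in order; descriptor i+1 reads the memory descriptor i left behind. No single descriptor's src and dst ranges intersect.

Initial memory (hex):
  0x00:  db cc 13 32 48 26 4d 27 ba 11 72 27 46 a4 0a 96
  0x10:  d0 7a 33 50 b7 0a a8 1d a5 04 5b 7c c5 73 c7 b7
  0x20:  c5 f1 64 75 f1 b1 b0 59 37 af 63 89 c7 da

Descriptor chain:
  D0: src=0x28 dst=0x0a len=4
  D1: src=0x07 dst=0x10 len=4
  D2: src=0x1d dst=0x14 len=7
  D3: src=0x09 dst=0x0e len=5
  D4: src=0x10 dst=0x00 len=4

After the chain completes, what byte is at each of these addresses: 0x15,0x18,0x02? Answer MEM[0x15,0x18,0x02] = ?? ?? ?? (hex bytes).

MEM[0x15,0x18,0x02] = c7 f1 89

  after D0: wrote 4B at 0x0a = 37af6389
  after D1: wrote 4B at 0x10 = 27ba1137
  after D2: wrote 7B at 0x14 = 73c7b7c5f16475
  after D3: wrote 5B at 0x0e = 1137af6389
  after D4: wrote 4B at 0x00 = af638937
query mem[0x15]=0xc7, mem[0x18]=0xf1, mem[0x02]=0x89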